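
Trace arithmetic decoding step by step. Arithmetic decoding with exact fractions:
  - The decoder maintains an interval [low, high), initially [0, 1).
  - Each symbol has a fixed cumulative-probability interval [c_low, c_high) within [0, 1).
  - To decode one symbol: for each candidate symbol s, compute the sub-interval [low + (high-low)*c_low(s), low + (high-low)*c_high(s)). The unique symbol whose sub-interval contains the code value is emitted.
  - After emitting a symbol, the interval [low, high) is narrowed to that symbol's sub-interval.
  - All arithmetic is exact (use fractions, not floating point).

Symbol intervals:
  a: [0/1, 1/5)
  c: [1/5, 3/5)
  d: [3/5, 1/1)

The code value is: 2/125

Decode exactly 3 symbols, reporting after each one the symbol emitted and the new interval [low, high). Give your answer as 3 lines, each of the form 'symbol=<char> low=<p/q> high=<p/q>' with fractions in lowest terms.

Step 1: interval [0/1, 1/1), width = 1/1 - 0/1 = 1/1
  'a': [0/1 + 1/1*0/1, 0/1 + 1/1*1/5) = [0/1, 1/5) <- contains code 2/125
  'c': [0/1 + 1/1*1/5, 0/1 + 1/1*3/5) = [1/5, 3/5)
  'd': [0/1 + 1/1*3/5, 0/1 + 1/1*1/1) = [3/5, 1/1)
  emit 'a', narrow to [0/1, 1/5)
Step 2: interval [0/1, 1/5), width = 1/5 - 0/1 = 1/5
  'a': [0/1 + 1/5*0/1, 0/1 + 1/5*1/5) = [0/1, 1/25) <- contains code 2/125
  'c': [0/1 + 1/5*1/5, 0/1 + 1/5*3/5) = [1/25, 3/25)
  'd': [0/1 + 1/5*3/5, 0/1 + 1/5*1/1) = [3/25, 1/5)
  emit 'a', narrow to [0/1, 1/25)
Step 3: interval [0/1, 1/25), width = 1/25 - 0/1 = 1/25
  'a': [0/1 + 1/25*0/1, 0/1 + 1/25*1/5) = [0/1, 1/125)
  'c': [0/1 + 1/25*1/5, 0/1 + 1/25*3/5) = [1/125, 3/125) <- contains code 2/125
  'd': [0/1 + 1/25*3/5, 0/1 + 1/25*1/1) = [3/125, 1/25)
  emit 'c', narrow to [1/125, 3/125)

Answer: symbol=a low=0/1 high=1/5
symbol=a low=0/1 high=1/25
symbol=c low=1/125 high=3/125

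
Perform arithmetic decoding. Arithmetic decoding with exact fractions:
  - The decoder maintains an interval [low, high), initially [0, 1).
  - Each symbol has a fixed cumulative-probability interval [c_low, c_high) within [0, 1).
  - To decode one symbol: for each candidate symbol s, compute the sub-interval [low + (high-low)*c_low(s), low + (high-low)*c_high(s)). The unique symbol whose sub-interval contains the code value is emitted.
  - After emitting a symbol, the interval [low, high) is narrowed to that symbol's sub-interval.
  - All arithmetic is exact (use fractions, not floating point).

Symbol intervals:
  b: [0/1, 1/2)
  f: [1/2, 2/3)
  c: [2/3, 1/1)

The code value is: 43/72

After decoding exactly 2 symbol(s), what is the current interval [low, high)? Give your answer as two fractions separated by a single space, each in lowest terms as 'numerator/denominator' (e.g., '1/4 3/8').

Step 1: interval [0/1, 1/1), width = 1/1 - 0/1 = 1/1
  'b': [0/1 + 1/1*0/1, 0/1 + 1/1*1/2) = [0/1, 1/2)
  'f': [0/1 + 1/1*1/2, 0/1 + 1/1*2/3) = [1/2, 2/3) <- contains code 43/72
  'c': [0/1 + 1/1*2/3, 0/1 + 1/1*1/1) = [2/3, 1/1)
  emit 'f', narrow to [1/2, 2/3)
Step 2: interval [1/2, 2/3), width = 2/3 - 1/2 = 1/6
  'b': [1/2 + 1/6*0/1, 1/2 + 1/6*1/2) = [1/2, 7/12)
  'f': [1/2 + 1/6*1/2, 1/2 + 1/6*2/3) = [7/12, 11/18) <- contains code 43/72
  'c': [1/2 + 1/6*2/3, 1/2 + 1/6*1/1) = [11/18, 2/3)
  emit 'f', narrow to [7/12, 11/18)

Answer: 7/12 11/18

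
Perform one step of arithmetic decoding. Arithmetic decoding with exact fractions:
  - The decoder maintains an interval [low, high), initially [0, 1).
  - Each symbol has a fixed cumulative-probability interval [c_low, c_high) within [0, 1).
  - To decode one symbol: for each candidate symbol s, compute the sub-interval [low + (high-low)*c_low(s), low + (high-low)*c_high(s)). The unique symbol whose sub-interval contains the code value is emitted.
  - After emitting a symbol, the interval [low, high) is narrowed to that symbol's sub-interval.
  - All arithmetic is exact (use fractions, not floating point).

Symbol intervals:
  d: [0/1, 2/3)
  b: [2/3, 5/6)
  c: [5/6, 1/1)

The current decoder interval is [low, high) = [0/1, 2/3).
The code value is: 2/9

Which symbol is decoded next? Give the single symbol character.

Interval width = high − low = 2/3 − 0/1 = 2/3
Scaled code = (code − low) / width = (2/9 − 0/1) / 2/3 = 1/3
  d: [0/1, 2/3) ← scaled code falls here ✓
  b: [2/3, 5/6) 
  c: [5/6, 1/1) 

Answer: d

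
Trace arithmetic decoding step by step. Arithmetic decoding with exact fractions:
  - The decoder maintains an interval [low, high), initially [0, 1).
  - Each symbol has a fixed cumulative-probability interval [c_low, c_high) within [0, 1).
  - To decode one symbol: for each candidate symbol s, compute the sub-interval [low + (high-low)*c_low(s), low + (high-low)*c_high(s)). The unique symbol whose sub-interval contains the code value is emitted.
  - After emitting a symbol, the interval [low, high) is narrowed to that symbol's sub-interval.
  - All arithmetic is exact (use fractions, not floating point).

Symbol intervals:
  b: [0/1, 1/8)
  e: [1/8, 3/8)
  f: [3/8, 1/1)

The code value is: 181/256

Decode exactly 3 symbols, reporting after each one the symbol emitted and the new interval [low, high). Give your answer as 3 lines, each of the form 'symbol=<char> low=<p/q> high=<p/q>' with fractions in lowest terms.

Step 1: interval [0/1, 1/1), width = 1/1 - 0/1 = 1/1
  'b': [0/1 + 1/1*0/1, 0/1 + 1/1*1/8) = [0/1, 1/8)
  'e': [0/1 + 1/1*1/8, 0/1 + 1/1*3/8) = [1/8, 3/8)
  'f': [0/1 + 1/1*3/8, 0/1 + 1/1*1/1) = [3/8, 1/1) <- contains code 181/256
  emit 'f', narrow to [3/8, 1/1)
Step 2: interval [3/8, 1/1), width = 1/1 - 3/8 = 5/8
  'b': [3/8 + 5/8*0/1, 3/8 + 5/8*1/8) = [3/8, 29/64)
  'e': [3/8 + 5/8*1/8, 3/8 + 5/8*3/8) = [29/64, 39/64)
  'f': [3/8 + 5/8*3/8, 3/8 + 5/8*1/1) = [39/64, 1/1) <- contains code 181/256
  emit 'f', narrow to [39/64, 1/1)
Step 3: interval [39/64, 1/1), width = 1/1 - 39/64 = 25/64
  'b': [39/64 + 25/64*0/1, 39/64 + 25/64*1/8) = [39/64, 337/512)
  'e': [39/64 + 25/64*1/8, 39/64 + 25/64*3/8) = [337/512, 387/512) <- contains code 181/256
  'f': [39/64 + 25/64*3/8, 39/64 + 25/64*1/1) = [387/512, 1/1)
  emit 'e', narrow to [337/512, 387/512)

Answer: symbol=f low=3/8 high=1/1
symbol=f low=39/64 high=1/1
symbol=e low=337/512 high=387/512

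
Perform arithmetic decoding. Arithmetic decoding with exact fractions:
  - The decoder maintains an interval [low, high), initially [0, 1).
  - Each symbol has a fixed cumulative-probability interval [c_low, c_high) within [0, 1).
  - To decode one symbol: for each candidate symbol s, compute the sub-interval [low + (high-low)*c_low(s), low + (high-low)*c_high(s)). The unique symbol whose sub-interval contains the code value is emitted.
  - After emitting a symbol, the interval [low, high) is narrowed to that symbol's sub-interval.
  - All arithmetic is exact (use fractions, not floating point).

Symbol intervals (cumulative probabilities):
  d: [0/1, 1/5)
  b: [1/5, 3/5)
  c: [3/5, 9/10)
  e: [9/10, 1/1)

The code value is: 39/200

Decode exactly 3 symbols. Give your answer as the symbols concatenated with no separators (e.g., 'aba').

Answer: dec

Derivation:
Step 1: interval [0/1, 1/1), width = 1/1 - 0/1 = 1/1
  'd': [0/1 + 1/1*0/1, 0/1 + 1/1*1/5) = [0/1, 1/5) <- contains code 39/200
  'b': [0/1 + 1/1*1/5, 0/1 + 1/1*3/5) = [1/5, 3/5)
  'c': [0/1 + 1/1*3/5, 0/1 + 1/1*9/10) = [3/5, 9/10)
  'e': [0/1 + 1/1*9/10, 0/1 + 1/1*1/1) = [9/10, 1/1)
  emit 'd', narrow to [0/1, 1/5)
Step 2: interval [0/1, 1/5), width = 1/5 - 0/1 = 1/5
  'd': [0/1 + 1/5*0/1, 0/1 + 1/5*1/5) = [0/1, 1/25)
  'b': [0/1 + 1/5*1/5, 0/1 + 1/5*3/5) = [1/25, 3/25)
  'c': [0/1 + 1/5*3/5, 0/1 + 1/5*9/10) = [3/25, 9/50)
  'e': [0/1 + 1/5*9/10, 0/1 + 1/5*1/1) = [9/50, 1/5) <- contains code 39/200
  emit 'e', narrow to [9/50, 1/5)
Step 3: interval [9/50, 1/5), width = 1/5 - 9/50 = 1/50
  'd': [9/50 + 1/50*0/1, 9/50 + 1/50*1/5) = [9/50, 23/125)
  'b': [9/50 + 1/50*1/5, 9/50 + 1/50*3/5) = [23/125, 24/125)
  'c': [9/50 + 1/50*3/5, 9/50 + 1/50*9/10) = [24/125, 99/500) <- contains code 39/200
  'e': [9/50 + 1/50*9/10, 9/50 + 1/50*1/1) = [99/500, 1/5)
  emit 'c', narrow to [24/125, 99/500)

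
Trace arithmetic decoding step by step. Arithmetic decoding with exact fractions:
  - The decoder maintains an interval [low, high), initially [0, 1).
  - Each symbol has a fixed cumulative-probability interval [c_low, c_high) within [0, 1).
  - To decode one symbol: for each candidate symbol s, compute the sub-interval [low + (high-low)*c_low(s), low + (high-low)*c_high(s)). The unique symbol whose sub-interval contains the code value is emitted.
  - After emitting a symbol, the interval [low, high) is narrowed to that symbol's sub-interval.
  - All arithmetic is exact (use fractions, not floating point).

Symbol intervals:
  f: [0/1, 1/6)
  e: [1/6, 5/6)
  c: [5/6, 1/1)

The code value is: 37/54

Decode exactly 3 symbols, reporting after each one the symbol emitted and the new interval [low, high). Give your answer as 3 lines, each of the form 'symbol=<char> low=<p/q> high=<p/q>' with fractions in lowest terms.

Step 1: interval [0/1, 1/1), width = 1/1 - 0/1 = 1/1
  'f': [0/1 + 1/1*0/1, 0/1 + 1/1*1/6) = [0/1, 1/6)
  'e': [0/1 + 1/1*1/6, 0/1 + 1/1*5/6) = [1/6, 5/6) <- contains code 37/54
  'c': [0/1 + 1/1*5/6, 0/1 + 1/1*1/1) = [5/6, 1/1)
  emit 'e', narrow to [1/6, 5/6)
Step 2: interval [1/6, 5/6), width = 5/6 - 1/6 = 2/3
  'f': [1/6 + 2/3*0/1, 1/6 + 2/3*1/6) = [1/6, 5/18)
  'e': [1/6 + 2/3*1/6, 1/6 + 2/3*5/6) = [5/18, 13/18) <- contains code 37/54
  'c': [1/6 + 2/3*5/6, 1/6 + 2/3*1/1) = [13/18, 5/6)
  emit 'e', narrow to [5/18, 13/18)
Step 3: interval [5/18, 13/18), width = 13/18 - 5/18 = 4/9
  'f': [5/18 + 4/9*0/1, 5/18 + 4/9*1/6) = [5/18, 19/54)
  'e': [5/18 + 4/9*1/6, 5/18 + 4/9*5/6) = [19/54, 35/54)
  'c': [5/18 + 4/9*5/6, 5/18 + 4/9*1/1) = [35/54, 13/18) <- contains code 37/54
  emit 'c', narrow to [35/54, 13/18)

Answer: symbol=e low=1/6 high=5/6
symbol=e low=5/18 high=13/18
symbol=c low=35/54 high=13/18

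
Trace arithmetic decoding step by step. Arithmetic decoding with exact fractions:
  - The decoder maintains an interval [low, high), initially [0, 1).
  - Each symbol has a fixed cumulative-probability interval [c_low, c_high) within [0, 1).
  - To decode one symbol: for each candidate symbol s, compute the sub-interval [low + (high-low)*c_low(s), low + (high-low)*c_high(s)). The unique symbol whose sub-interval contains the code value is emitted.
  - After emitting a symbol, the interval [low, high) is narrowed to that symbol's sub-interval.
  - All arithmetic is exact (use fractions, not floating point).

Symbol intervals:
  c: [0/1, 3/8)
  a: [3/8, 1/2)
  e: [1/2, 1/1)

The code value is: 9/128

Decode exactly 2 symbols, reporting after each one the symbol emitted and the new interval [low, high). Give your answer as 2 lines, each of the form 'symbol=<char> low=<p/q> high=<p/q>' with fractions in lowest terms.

Answer: symbol=c low=0/1 high=3/8
symbol=c low=0/1 high=9/64

Derivation:
Step 1: interval [0/1, 1/1), width = 1/1 - 0/1 = 1/1
  'c': [0/1 + 1/1*0/1, 0/1 + 1/1*3/8) = [0/1, 3/8) <- contains code 9/128
  'a': [0/1 + 1/1*3/8, 0/1 + 1/1*1/2) = [3/8, 1/2)
  'e': [0/1 + 1/1*1/2, 0/1 + 1/1*1/1) = [1/2, 1/1)
  emit 'c', narrow to [0/1, 3/8)
Step 2: interval [0/1, 3/8), width = 3/8 - 0/1 = 3/8
  'c': [0/1 + 3/8*0/1, 0/1 + 3/8*3/8) = [0/1, 9/64) <- contains code 9/128
  'a': [0/1 + 3/8*3/8, 0/1 + 3/8*1/2) = [9/64, 3/16)
  'e': [0/1 + 3/8*1/2, 0/1 + 3/8*1/1) = [3/16, 3/8)
  emit 'c', narrow to [0/1, 9/64)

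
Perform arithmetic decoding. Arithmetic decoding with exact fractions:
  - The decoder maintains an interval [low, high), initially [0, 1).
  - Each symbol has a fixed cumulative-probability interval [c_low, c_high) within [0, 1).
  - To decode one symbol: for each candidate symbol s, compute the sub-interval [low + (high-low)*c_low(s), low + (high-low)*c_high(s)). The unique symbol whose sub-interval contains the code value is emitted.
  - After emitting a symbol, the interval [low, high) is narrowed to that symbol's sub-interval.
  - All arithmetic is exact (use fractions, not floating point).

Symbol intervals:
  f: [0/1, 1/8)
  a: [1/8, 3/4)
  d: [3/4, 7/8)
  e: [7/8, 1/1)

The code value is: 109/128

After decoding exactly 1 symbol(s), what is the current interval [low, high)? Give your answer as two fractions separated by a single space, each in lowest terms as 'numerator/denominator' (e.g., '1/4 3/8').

Step 1: interval [0/1, 1/1), width = 1/1 - 0/1 = 1/1
  'f': [0/1 + 1/1*0/1, 0/1 + 1/1*1/8) = [0/1, 1/8)
  'a': [0/1 + 1/1*1/8, 0/1 + 1/1*3/4) = [1/8, 3/4)
  'd': [0/1 + 1/1*3/4, 0/1 + 1/1*7/8) = [3/4, 7/8) <- contains code 109/128
  'e': [0/1 + 1/1*7/8, 0/1 + 1/1*1/1) = [7/8, 1/1)
  emit 'd', narrow to [3/4, 7/8)

Answer: 3/4 7/8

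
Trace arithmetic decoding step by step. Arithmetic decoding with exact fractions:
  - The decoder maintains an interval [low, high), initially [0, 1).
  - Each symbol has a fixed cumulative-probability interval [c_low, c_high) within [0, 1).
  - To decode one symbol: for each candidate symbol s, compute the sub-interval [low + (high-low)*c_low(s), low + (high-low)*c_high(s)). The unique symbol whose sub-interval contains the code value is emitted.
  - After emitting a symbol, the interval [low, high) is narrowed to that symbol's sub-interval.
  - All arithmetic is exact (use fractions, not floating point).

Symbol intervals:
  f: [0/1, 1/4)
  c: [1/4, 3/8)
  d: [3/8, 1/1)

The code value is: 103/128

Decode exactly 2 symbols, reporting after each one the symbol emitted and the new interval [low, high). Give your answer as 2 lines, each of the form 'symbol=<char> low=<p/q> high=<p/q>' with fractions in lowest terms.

Step 1: interval [0/1, 1/1), width = 1/1 - 0/1 = 1/1
  'f': [0/1 + 1/1*0/1, 0/1 + 1/1*1/4) = [0/1, 1/4)
  'c': [0/1 + 1/1*1/4, 0/1 + 1/1*3/8) = [1/4, 3/8)
  'd': [0/1 + 1/1*3/8, 0/1 + 1/1*1/1) = [3/8, 1/1) <- contains code 103/128
  emit 'd', narrow to [3/8, 1/1)
Step 2: interval [3/8, 1/1), width = 1/1 - 3/8 = 5/8
  'f': [3/8 + 5/8*0/1, 3/8 + 5/8*1/4) = [3/8, 17/32)
  'c': [3/8 + 5/8*1/4, 3/8 + 5/8*3/8) = [17/32, 39/64)
  'd': [3/8 + 5/8*3/8, 3/8 + 5/8*1/1) = [39/64, 1/1) <- contains code 103/128
  emit 'd', narrow to [39/64, 1/1)

Answer: symbol=d low=3/8 high=1/1
symbol=d low=39/64 high=1/1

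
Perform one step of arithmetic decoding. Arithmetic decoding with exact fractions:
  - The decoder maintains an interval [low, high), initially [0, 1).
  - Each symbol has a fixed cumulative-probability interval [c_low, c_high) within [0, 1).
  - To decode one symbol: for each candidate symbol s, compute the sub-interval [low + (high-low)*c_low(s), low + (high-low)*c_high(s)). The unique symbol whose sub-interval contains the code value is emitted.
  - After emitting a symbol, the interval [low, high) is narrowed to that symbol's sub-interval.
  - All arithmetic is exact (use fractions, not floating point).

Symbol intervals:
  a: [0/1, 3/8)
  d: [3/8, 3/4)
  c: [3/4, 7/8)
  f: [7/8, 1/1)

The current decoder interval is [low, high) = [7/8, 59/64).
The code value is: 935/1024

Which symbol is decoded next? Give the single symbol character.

Answer: c

Derivation:
Interval width = high − low = 59/64 − 7/8 = 3/64
Scaled code = (code − low) / width = (935/1024 − 7/8) / 3/64 = 13/16
  a: [0/1, 3/8) 
  d: [3/8, 3/4) 
  c: [3/4, 7/8) ← scaled code falls here ✓
  f: [7/8, 1/1) 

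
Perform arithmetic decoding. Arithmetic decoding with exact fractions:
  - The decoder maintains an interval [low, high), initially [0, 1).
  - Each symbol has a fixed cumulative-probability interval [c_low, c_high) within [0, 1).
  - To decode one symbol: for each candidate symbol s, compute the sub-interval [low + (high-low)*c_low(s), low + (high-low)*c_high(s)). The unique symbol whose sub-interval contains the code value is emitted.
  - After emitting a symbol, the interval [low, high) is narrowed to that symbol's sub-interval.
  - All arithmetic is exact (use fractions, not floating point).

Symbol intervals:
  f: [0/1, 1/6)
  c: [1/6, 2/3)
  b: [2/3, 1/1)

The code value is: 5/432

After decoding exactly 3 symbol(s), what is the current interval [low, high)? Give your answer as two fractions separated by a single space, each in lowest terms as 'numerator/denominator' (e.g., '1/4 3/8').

Answer: 1/216 1/54

Derivation:
Step 1: interval [0/1, 1/1), width = 1/1 - 0/1 = 1/1
  'f': [0/1 + 1/1*0/1, 0/1 + 1/1*1/6) = [0/1, 1/6) <- contains code 5/432
  'c': [0/1 + 1/1*1/6, 0/1 + 1/1*2/3) = [1/6, 2/3)
  'b': [0/1 + 1/1*2/3, 0/1 + 1/1*1/1) = [2/3, 1/1)
  emit 'f', narrow to [0/1, 1/6)
Step 2: interval [0/1, 1/6), width = 1/6 - 0/1 = 1/6
  'f': [0/1 + 1/6*0/1, 0/1 + 1/6*1/6) = [0/1, 1/36) <- contains code 5/432
  'c': [0/1 + 1/6*1/6, 0/1 + 1/6*2/3) = [1/36, 1/9)
  'b': [0/1 + 1/6*2/3, 0/1 + 1/6*1/1) = [1/9, 1/6)
  emit 'f', narrow to [0/1, 1/36)
Step 3: interval [0/1, 1/36), width = 1/36 - 0/1 = 1/36
  'f': [0/1 + 1/36*0/1, 0/1 + 1/36*1/6) = [0/1, 1/216)
  'c': [0/1 + 1/36*1/6, 0/1 + 1/36*2/3) = [1/216, 1/54) <- contains code 5/432
  'b': [0/1 + 1/36*2/3, 0/1 + 1/36*1/1) = [1/54, 1/36)
  emit 'c', narrow to [1/216, 1/54)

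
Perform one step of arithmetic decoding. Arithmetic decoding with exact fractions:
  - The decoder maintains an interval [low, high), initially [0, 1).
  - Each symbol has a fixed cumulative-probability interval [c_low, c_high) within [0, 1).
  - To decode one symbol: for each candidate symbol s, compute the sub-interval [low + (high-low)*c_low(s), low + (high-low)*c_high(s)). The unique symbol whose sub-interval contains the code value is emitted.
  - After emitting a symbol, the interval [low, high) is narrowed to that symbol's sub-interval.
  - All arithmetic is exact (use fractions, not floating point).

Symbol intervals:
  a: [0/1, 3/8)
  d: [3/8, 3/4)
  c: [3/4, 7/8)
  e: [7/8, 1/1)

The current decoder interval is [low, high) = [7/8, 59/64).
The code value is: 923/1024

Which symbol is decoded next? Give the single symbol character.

Answer: d

Derivation:
Interval width = high − low = 59/64 − 7/8 = 3/64
Scaled code = (code − low) / width = (923/1024 − 7/8) / 3/64 = 9/16
  a: [0/1, 3/8) 
  d: [3/8, 3/4) ← scaled code falls here ✓
  c: [3/4, 7/8) 
  e: [7/8, 1/1) 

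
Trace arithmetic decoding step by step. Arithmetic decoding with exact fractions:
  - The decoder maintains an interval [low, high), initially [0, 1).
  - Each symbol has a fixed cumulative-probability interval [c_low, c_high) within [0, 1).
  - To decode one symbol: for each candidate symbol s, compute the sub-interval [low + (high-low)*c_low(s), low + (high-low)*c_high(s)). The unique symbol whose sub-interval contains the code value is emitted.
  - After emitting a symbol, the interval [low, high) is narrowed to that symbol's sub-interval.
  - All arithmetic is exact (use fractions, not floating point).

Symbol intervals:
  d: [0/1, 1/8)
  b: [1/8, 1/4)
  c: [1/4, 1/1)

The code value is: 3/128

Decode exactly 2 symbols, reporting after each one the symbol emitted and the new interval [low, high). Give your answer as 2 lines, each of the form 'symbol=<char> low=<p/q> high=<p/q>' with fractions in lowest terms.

Step 1: interval [0/1, 1/1), width = 1/1 - 0/1 = 1/1
  'd': [0/1 + 1/1*0/1, 0/1 + 1/1*1/8) = [0/1, 1/8) <- contains code 3/128
  'b': [0/1 + 1/1*1/8, 0/1 + 1/1*1/4) = [1/8, 1/4)
  'c': [0/1 + 1/1*1/4, 0/1 + 1/1*1/1) = [1/4, 1/1)
  emit 'd', narrow to [0/1, 1/8)
Step 2: interval [0/1, 1/8), width = 1/8 - 0/1 = 1/8
  'd': [0/1 + 1/8*0/1, 0/1 + 1/8*1/8) = [0/1, 1/64)
  'b': [0/1 + 1/8*1/8, 0/1 + 1/8*1/4) = [1/64, 1/32) <- contains code 3/128
  'c': [0/1 + 1/8*1/4, 0/1 + 1/8*1/1) = [1/32, 1/8)
  emit 'b', narrow to [1/64, 1/32)

Answer: symbol=d low=0/1 high=1/8
symbol=b low=1/64 high=1/32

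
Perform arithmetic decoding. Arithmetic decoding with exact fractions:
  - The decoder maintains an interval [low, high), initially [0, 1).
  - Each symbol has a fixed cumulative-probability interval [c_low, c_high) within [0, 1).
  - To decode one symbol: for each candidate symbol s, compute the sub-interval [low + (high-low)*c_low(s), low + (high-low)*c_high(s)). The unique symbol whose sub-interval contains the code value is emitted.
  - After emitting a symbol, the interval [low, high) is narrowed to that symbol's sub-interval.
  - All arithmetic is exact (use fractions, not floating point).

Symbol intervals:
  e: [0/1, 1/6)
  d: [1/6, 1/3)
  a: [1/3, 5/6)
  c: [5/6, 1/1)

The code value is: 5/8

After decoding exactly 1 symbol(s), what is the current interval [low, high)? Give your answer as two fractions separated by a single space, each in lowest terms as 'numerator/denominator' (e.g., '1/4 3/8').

Answer: 1/3 5/6

Derivation:
Step 1: interval [0/1, 1/1), width = 1/1 - 0/1 = 1/1
  'e': [0/1 + 1/1*0/1, 0/1 + 1/1*1/6) = [0/1, 1/6)
  'd': [0/1 + 1/1*1/6, 0/1 + 1/1*1/3) = [1/6, 1/3)
  'a': [0/1 + 1/1*1/3, 0/1 + 1/1*5/6) = [1/3, 5/6) <- contains code 5/8
  'c': [0/1 + 1/1*5/6, 0/1 + 1/1*1/1) = [5/6, 1/1)
  emit 'a', narrow to [1/3, 5/6)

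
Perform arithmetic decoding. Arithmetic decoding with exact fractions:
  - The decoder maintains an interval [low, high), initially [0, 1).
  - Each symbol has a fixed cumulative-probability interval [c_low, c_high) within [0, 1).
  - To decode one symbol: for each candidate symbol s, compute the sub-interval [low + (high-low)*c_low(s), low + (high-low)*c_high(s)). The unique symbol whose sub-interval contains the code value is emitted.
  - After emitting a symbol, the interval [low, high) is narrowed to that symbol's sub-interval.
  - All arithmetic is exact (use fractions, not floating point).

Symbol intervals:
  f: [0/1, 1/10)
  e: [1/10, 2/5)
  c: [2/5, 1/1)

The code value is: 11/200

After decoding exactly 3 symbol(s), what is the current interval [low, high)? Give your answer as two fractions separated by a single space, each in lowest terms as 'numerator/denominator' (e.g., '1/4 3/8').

Step 1: interval [0/1, 1/1), width = 1/1 - 0/1 = 1/1
  'f': [0/1 + 1/1*0/1, 0/1 + 1/1*1/10) = [0/1, 1/10) <- contains code 11/200
  'e': [0/1 + 1/1*1/10, 0/1 + 1/1*2/5) = [1/10, 2/5)
  'c': [0/1 + 1/1*2/5, 0/1 + 1/1*1/1) = [2/5, 1/1)
  emit 'f', narrow to [0/1, 1/10)
Step 2: interval [0/1, 1/10), width = 1/10 - 0/1 = 1/10
  'f': [0/1 + 1/10*0/1, 0/1 + 1/10*1/10) = [0/1, 1/100)
  'e': [0/1 + 1/10*1/10, 0/1 + 1/10*2/5) = [1/100, 1/25)
  'c': [0/1 + 1/10*2/5, 0/1 + 1/10*1/1) = [1/25, 1/10) <- contains code 11/200
  emit 'c', narrow to [1/25, 1/10)
Step 3: interval [1/25, 1/10), width = 1/10 - 1/25 = 3/50
  'f': [1/25 + 3/50*0/1, 1/25 + 3/50*1/10) = [1/25, 23/500)
  'e': [1/25 + 3/50*1/10, 1/25 + 3/50*2/5) = [23/500, 8/125) <- contains code 11/200
  'c': [1/25 + 3/50*2/5, 1/25 + 3/50*1/1) = [8/125, 1/10)
  emit 'e', narrow to [23/500, 8/125)

Answer: 23/500 8/125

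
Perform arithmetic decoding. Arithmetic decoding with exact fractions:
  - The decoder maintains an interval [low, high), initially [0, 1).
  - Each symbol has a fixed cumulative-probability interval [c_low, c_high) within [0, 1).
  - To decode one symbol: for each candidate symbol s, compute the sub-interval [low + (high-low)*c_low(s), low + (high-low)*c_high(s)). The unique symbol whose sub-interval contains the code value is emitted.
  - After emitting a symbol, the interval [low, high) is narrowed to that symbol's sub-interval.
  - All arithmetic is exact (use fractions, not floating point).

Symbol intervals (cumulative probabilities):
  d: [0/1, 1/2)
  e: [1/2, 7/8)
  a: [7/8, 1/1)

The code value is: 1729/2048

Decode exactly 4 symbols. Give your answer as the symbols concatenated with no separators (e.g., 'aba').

Step 1: interval [0/1, 1/1), width = 1/1 - 0/1 = 1/1
  'd': [0/1 + 1/1*0/1, 0/1 + 1/1*1/2) = [0/1, 1/2)
  'e': [0/1 + 1/1*1/2, 0/1 + 1/1*7/8) = [1/2, 7/8) <- contains code 1729/2048
  'a': [0/1 + 1/1*7/8, 0/1 + 1/1*1/1) = [7/8, 1/1)
  emit 'e', narrow to [1/2, 7/8)
Step 2: interval [1/2, 7/8), width = 7/8 - 1/2 = 3/8
  'd': [1/2 + 3/8*0/1, 1/2 + 3/8*1/2) = [1/2, 11/16)
  'e': [1/2 + 3/8*1/2, 1/2 + 3/8*7/8) = [11/16, 53/64)
  'a': [1/2 + 3/8*7/8, 1/2 + 3/8*1/1) = [53/64, 7/8) <- contains code 1729/2048
  emit 'a', narrow to [53/64, 7/8)
Step 3: interval [53/64, 7/8), width = 7/8 - 53/64 = 3/64
  'd': [53/64 + 3/64*0/1, 53/64 + 3/64*1/2) = [53/64, 109/128) <- contains code 1729/2048
  'e': [53/64 + 3/64*1/2, 53/64 + 3/64*7/8) = [109/128, 445/512)
  'a': [53/64 + 3/64*7/8, 53/64 + 3/64*1/1) = [445/512, 7/8)
  emit 'd', narrow to [53/64, 109/128)
Step 4: interval [53/64, 109/128), width = 109/128 - 53/64 = 3/128
  'd': [53/64 + 3/128*0/1, 53/64 + 3/128*1/2) = [53/64, 215/256)
  'e': [53/64 + 3/128*1/2, 53/64 + 3/128*7/8) = [215/256, 869/1024) <- contains code 1729/2048
  'a': [53/64 + 3/128*7/8, 53/64 + 3/128*1/1) = [869/1024, 109/128)
  emit 'e', narrow to [215/256, 869/1024)

Answer: eade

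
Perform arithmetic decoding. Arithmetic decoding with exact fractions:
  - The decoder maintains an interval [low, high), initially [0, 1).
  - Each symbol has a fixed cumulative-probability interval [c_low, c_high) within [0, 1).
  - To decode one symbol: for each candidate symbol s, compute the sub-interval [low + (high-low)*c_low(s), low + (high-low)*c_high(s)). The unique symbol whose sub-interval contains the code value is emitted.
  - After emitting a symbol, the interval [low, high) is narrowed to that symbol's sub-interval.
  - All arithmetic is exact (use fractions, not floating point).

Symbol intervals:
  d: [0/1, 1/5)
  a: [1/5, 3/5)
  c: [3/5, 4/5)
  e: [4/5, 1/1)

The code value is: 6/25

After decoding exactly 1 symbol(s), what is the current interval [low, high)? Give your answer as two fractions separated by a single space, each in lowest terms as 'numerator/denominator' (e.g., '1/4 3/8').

Answer: 1/5 3/5

Derivation:
Step 1: interval [0/1, 1/1), width = 1/1 - 0/1 = 1/1
  'd': [0/1 + 1/1*0/1, 0/1 + 1/1*1/5) = [0/1, 1/5)
  'a': [0/1 + 1/1*1/5, 0/1 + 1/1*3/5) = [1/5, 3/5) <- contains code 6/25
  'c': [0/1 + 1/1*3/5, 0/1 + 1/1*4/5) = [3/5, 4/5)
  'e': [0/1 + 1/1*4/5, 0/1 + 1/1*1/1) = [4/5, 1/1)
  emit 'a', narrow to [1/5, 3/5)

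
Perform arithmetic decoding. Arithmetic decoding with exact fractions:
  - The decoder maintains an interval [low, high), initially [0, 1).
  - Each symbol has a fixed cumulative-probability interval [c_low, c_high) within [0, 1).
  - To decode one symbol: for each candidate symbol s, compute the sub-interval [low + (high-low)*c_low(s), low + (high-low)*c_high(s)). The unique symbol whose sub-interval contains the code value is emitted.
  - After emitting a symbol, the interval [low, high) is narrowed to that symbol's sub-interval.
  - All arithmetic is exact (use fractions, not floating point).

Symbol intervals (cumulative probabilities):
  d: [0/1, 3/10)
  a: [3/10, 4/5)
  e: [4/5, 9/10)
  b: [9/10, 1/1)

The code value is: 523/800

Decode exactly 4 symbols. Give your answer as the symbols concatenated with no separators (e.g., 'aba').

Step 1: interval [0/1, 1/1), width = 1/1 - 0/1 = 1/1
  'd': [0/1 + 1/1*0/1, 0/1 + 1/1*3/10) = [0/1, 3/10)
  'a': [0/1 + 1/1*3/10, 0/1 + 1/1*4/5) = [3/10, 4/5) <- contains code 523/800
  'e': [0/1 + 1/1*4/5, 0/1 + 1/1*9/10) = [4/5, 9/10)
  'b': [0/1 + 1/1*9/10, 0/1 + 1/1*1/1) = [9/10, 1/1)
  emit 'a', narrow to [3/10, 4/5)
Step 2: interval [3/10, 4/5), width = 4/5 - 3/10 = 1/2
  'd': [3/10 + 1/2*0/1, 3/10 + 1/2*3/10) = [3/10, 9/20)
  'a': [3/10 + 1/2*3/10, 3/10 + 1/2*4/5) = [9/20, 7/10) <- contains code 523/800
  'e': [3/10 + 1/2*4/5, 3/10 + 1/2*9/10) = [7/10, 3/4)
  'b': [3/10 + 1/2*9/10, 3/10 + 1/2*1/1) = [3/4, 4/5)
  emit 'a', narrow to [9/20, 7/10)
Step 3: interval [9/20, 7/10), width = 7/10 - 9/20 = 1/4
  'd': [9/20 + 1/4*0/1, 9/20 + 1/4*3/10) = [9/20, 21/40)
  'a': [9/20 + 1/4*3/10, 9/20 + 1/4*4/5) = [21/40, 13/20)
  'e': [9/20 + 1/4*4/5, 9/20 + 1/4*9/10) = [13/20, 27/40) <- contains code 523/800
  'b': [9/20 + 1/4*9/10, 9/20 + 1/4*1/1) = [27/40, 7/10)
  emit 'e', narrow to [13/20, 27/40)
Step 4: interval [13/20, 27/40), width = 27/40 - 13/20 = 1/40
  'd': [13/20 + 1/40*0/1, 13/20 + 1/40*3/10) = [13/20, 263/400) <- contains code 523/800
  'a': [13/20 + 1/40*3/10, 13/20 + 1/40*4/5) = [263/400, 67/100)
  'e': [13/20 + 1/40*4/5, 13/20 + 1/40*9/10) = [67/100, 269/400)
  'b': [13/20 + 1/40*9/10, 13/20 + 1/40*1/1) = [269/400, 27/40)
  emit 'd', narrow to [13/20, 263/400)

Answer: aaed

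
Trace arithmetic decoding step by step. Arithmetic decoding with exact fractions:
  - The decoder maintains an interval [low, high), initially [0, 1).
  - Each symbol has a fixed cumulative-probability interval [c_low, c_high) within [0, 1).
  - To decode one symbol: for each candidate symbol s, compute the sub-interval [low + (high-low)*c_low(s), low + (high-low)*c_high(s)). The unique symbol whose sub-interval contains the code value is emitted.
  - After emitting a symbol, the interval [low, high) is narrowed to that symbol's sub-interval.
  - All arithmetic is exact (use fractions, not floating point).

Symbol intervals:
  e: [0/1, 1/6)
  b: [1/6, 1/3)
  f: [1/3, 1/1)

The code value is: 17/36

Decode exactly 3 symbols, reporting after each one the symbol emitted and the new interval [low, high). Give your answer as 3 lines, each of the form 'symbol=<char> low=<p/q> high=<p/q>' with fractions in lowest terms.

Answer: symbol=f low=1/3 high=1/1
symbol=b low=4/9 high=5/9
symbol=b low=25/54 high=13/27

Derivation:
Step 1: interval [0/1, 1/1), width = 1/1 - 0/1 = 1/1
  'e': [0/1 + 1/1*0/1, 0/1 + 1/1*1/6) = [0/1, 1/6)
  'b': [0/1 + 1/1*1/6, 0/1 + 1/1*1/3) = [1/6, 1/3)
  'f': [0/1 + 1/1*1/3, 0/1 + 1/1*1/1) = [1/3, 1/1) <- contains code 17/36
  emit 'f', narrow to [1/3, 1/1)
Step 2: interval [1/3, 1/1), width = 1/1 - 1/3 = 2/3
  'e': [1/3 + 2/3*0/1, 1/3 + 2/3*1/6) = [1/3, 4/9)
  'b': [1/3 + 2/3*1/6, 1/3 + 2/3*1/3) = [4/9, 5/9) <- contains code 17/36
  'f': [1/3 + 2/3*1/3, 1/3 + 2/3*1/1) = [5/9, 1/1)
  emit 'b', narrow to [4/9, 5/9)
Step 3: interval [4/9, 5/9), width = 5/9 - 4/9 = 1/9
  'e': [4/9 + 1/9*0/1, 4/9 + 1/9*1/6) = [4/9, 25/54)
  'b': [4/9 + 1/9*1/6, 4/9 + 1/9*1/3) = [25/54, 13/27) <- contains code 17/36
  'f': [4/9 + 1/9*1/3, 4/9 + 1/9*1/1) = [13/27, 5/9)
  emit 'b', narrow to [25/54, 13/27)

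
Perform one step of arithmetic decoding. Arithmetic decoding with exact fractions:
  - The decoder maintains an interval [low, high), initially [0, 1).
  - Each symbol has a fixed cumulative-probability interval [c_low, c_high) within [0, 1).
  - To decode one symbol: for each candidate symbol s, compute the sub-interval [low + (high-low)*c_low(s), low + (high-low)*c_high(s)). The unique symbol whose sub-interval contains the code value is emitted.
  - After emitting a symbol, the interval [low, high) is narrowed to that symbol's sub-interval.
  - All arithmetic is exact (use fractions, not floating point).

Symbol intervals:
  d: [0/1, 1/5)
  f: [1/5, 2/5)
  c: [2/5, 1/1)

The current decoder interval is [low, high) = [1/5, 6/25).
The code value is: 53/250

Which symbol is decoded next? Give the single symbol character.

Interval width = high − low = 6/25 − 1/5 = 1/25
Scaled code = (code − low) / width = (53/250 − 1/5) / 1/25 = 3/10
  d: [0/1, 1/5) 
  f: [1/5, 2/5) ← scaled code falls here ✓
  c: [2/5, 1/1) 

Answer: f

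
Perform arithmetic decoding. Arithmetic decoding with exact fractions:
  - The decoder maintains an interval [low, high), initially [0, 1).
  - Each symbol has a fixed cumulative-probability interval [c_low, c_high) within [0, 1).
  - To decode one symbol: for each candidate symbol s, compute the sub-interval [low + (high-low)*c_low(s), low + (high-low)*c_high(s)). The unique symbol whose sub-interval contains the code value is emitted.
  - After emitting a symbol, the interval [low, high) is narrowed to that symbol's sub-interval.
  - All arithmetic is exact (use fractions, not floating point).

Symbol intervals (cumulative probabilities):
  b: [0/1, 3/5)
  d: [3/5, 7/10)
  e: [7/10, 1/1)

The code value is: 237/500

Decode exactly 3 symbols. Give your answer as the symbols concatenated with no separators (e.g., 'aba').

Step 1: interval [0/1, 1/1), width = 1/1 - 0/1 = 1/1
  'b': [0/1 + 1/1*0/1, 0/1 + 1/1*3/5) = [0/1, 3/5) <- contains code 237/500
  'd': [0/1 + 1/1*3/5, 0/1 + 1/1*7/10) = [3/5, 7/10)
  'e': [0/1 + 1/1*7/10, 0/1 + 1/1*1/1) = [7/10, 1/1)
  emit 'b', narrow to [0/1, 3/5)
Step 2: interval [0/1, 3/5), width = 3/5 - 0/1 = 3/5
  'b': [0/1 + 3/5*0/1, 0/1 + 3/5*3/5) = [0/1, 9/25)
  'd': [0/1 + 3/5*3/5, 0/1 + 3/5*7/10) = [9/25, 21/50)
  'e': [0/1 + 3/5*7/10, 0/1 + 3/5*1/1) = [21/50, 3/5) <- contains code 237/500
  emit 'e', narrow to [21/50, 3/5)
Step 3: interval [21/50, 3/5), width = 3/5 - 21/50 = 9/50
  'b': [21/50 + 9/50*0/1, 21/50 + 9/50*3/5) = [21/50, 66/125) <- contains code 237/500
  'd': [21/50 + 9/50*3/5, 21/50 + 9/50*7/10) = [66/125, 273/500)
  'e': [21/50 + 9/50*7/10, 21/50 + 9/50*1/1) = [273/500, 3/5)
  emit 'b', narrow to [21/50, 66/125)

Answer: beb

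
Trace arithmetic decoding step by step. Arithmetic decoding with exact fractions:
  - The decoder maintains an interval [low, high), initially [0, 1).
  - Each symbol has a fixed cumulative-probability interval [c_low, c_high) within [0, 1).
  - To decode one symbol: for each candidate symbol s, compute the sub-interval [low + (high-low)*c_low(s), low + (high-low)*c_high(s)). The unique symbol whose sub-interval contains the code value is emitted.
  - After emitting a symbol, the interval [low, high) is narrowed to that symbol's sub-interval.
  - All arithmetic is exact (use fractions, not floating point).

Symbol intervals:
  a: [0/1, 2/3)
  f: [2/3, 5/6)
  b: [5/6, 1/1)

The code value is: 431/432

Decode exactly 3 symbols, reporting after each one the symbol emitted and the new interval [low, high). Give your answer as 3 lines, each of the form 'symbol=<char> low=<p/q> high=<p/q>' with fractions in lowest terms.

Answer: symbol=b low=5/6 high=1/1
symbol=b low=35/36 high=1/1
symbol=b low=215/216 high=1/1

Derivation:
Step 1: interval [0/1, 1/1), width = 1/1 - 0/1 = 1/1
  'a': [0/1 + 1/1*0/1, 0/1 + 1/1*2/3) = [0/1, 2/3)
  'f': [0/1 + 1/1*2/3, 0/1 + 1/1*5/6) = [2/3, 5/6)
  'b': [0/1 + 1/1*5/6, 0/1 + 1/1*1/1) = [5/6, 1/1) <- contains code 431/432
  emit 'b', narrow to [5/6, 1/1)
Step 2: interval [5/6, 1/1), width = 1/1 - 5/6 = 1/6
  'a': [5/6 + 1/6*0/1, 5/6 + 1/6*2/3) = [5/6, 17/18)
  'f': [5/6 + 1/6*2/3, 5/6 + 1/6*5/6) = [17/18, 35/36)
  'b': [5/6 + 1/6*5/6, 5/6 + 1/6*1/1) = [35/36, 1/1) <- contains code 431/432
  emit 'b', narrow to [35/36, 1/1)
Step 3: interval [35/36, 1/1), width = 1/1 - 35/36 = 1/36
  'a': [35/36 + 1/36*0/1, 35/36 + 1/36*2/3) = [35/36, 107/108)
  'f': [35/36 + 1/36*2/3, 35/36 + 1/36*5/6) = [107/108, 215/216)
  'b': [35/36 + 1/36*5/6, 35/36 + 1/36*1/1) = [215/216, 1/1) <- contains code 431/432
  emit 'b', narrow to [215/216, 1/1)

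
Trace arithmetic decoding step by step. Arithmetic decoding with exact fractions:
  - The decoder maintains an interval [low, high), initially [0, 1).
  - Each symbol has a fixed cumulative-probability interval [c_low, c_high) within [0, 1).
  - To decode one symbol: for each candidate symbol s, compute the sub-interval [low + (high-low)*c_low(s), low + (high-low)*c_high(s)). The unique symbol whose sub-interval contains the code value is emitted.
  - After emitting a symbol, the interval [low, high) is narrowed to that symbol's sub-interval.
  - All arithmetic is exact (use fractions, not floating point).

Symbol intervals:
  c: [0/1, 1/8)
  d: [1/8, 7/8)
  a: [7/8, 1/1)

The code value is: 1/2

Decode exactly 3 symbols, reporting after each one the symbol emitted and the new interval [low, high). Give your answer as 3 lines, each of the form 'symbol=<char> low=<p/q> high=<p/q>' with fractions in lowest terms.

Answer: symbol=d low=1/8 high=7/8
symbol=d low=7/32 high=25/32
symbol=d low=37/128 high=91/128

Derivation:
Step 1: interval [0/1, 1/1), width = 1/1 - 0/1 = 1/1
  'c': [0/1 + 1/1*0/1, 0/1 + 1/1*1/8) = [0/1, 1/8)
  'd': [0/1 + 1/1*1/8, 0/1 + 1/1*7/8) = [1/8, 7/8) <- contains code 1/2
  'a': [0/1 + 1/1*7/8, 0/1 + 1/1*1/1) = [7/8, 1/1)
  emit 'd', narrow to [1/8, 7/8)
Step 2: interval [1/8, 7/8), width = 7/8 - 1/8 = 3/4
  'c': [1/8 + 3/4*0/1, 1/8 + 3/4*1/8) = [1/8, 7/32)
  'd': [1/8 + 3/4*1/8, 1/8 + 3/4*7/8) = [7/32, 25/32) <- contains code 1/2
  'a': [1/8 + 3/4*7/8, 1/8 + 3/4*1/1) = [25/32, 7/8)
  emit 'd', narrow to [7/32, 25/32)
Step 3: interval [7/32, 25/32), width = 25/32 - 7/32 = 9/16
  'c': [7/32 + 9/16*0/1, 7/32 + 9/16*1/8) = [7/32, 37/128)
  'd': [7/32 + 9/16*1/8, 7/32 + 9/16*7/8) = [37/128, 91/128) <- contains code 1/2
  'a': [7/32 + 9/16*7/8, 7/32 + 9/16*1/1) = [91/128, 25/32)
  emit 'd', narrow to [37/128, 91/128)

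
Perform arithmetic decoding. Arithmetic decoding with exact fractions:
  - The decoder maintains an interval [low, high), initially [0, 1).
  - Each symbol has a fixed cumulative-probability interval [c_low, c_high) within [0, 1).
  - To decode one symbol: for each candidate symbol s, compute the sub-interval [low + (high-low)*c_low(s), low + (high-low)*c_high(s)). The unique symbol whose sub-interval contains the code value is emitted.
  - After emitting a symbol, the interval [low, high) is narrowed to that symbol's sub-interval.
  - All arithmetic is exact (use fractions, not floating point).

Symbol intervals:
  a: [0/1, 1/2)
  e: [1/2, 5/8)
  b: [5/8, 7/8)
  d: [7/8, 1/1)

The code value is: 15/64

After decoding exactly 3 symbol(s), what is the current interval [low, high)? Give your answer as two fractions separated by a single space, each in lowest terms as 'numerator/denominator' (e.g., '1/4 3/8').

Step 1: interval [0/1, 1/1), width = 1/1 - 0/1 = 1/1
  'a': [0/1 + 1/1*0/1, 0/1 + 1/1*1/2) = [0/1, 1/2) <- contains code 15/64
  'e': [0/1 + 1/1*1/2, 0/1 + 1/1*5/8) = [1/2, 5/8)
  'b': [0/1 + 1/1*5/8, 0/1 + 1/1*7/8) = [5/8, 7/8)
  'd': [0/1 + 1/1*7/8, 0/1 + 1/1*1/1) = [7/8, 1/1)
  emit 'a', narrow to [0/1, 1/2)
Step 2: interval [0/1, 1/2), width = 1/2 - 0/1 = 1/2
  'a': [0/1 + 1/2*0/1, 0/1 + 1/2*1/2) = [0/1, 1/4) <- contains code 15/64
  'e': [0/1 + 1/2*1/2, 0/1 + 1/2*5/8) = [1/4, 5/16)
  'b': [0/1 + 1/2*5/8, 0/1 + 1/2*7/8) = [5/16, 7/16)
  'd': [0/1 + 1/2*7/8, 0/1 + 1/2*1/1) = [7/16, 1/2)
  emit 'a', narrow to [0/1, 1/4)
Step 3: interval [0/1, 1/4), width = 1/4 - 0/1 = 1/4
  'a': [0/1 + 1/4*0/1, 0/1 + 1/4*1/2) = [0/1, 1/8)
  'e': [0/1 + 1/4*1/2, 0/1 + 1/4*5/8) = [1/8, 5/32)
  'b': [0/1 + 1/4*5/8, 0/1 + 1/4*7/8) = [5/32, 7/32)
  'd': [0/1 + 1/4*7/8, 0/1 + 1/4*1/1) = [7/32, 1/4) <- contains code 15/64
  emit 'd', narrow to [7/32, 1/4)

Answer: 7/32 1/4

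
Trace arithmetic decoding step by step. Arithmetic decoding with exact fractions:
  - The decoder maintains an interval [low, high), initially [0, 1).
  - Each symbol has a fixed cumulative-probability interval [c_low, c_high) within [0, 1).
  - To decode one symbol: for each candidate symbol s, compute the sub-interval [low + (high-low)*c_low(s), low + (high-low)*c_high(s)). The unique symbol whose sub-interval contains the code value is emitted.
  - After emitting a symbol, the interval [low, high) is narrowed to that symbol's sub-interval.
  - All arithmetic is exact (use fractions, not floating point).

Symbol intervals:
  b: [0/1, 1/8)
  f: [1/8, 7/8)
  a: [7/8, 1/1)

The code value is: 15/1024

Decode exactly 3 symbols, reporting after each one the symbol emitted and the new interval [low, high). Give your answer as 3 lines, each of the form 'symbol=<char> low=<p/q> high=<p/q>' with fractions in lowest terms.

Step 1: interval [0/1, 1/1), width = 1/1 - 0/1 = 1/1
  'b': [0/1 + 1/1*0/1, 0/1 + 1/1*1/8) = [0/1, 1/8) <- contains code 15/1024
  'f': [0/1 + 1/1*1/8, 0/1 + 1/1*7/8) = [1/8, 7/8)
  'a': [0/1 + 1/1*7/8, 0/1 + 1/1*1/1) = [7/8, 1/1)
  emit 'b', narrow to [0/1, 1/8)
Step 2: interval [0/1, 1/8), width = 1/8 - 0/1 = 1/8
  'b': [0/1 + 1/8*0/1, 0/1 + 1/8*1/8) = [0/1, 1/64) <- contains code 15/1024
  'f': [0/1 + 1/8*1/8, 0/1 + 1/8*7/8) = [1/64, 7/64)
  'a': [0/1 + 1/8*7/8, 0/1 + 1/8*1/1) = [7/64, 1/8)
  emit 'b', narrow to [0/1, 1/64)
Step 3: interval [0/1, 1/64), width = 1/64 - 0/1 = 1/64
  'b': [0/1 + 1/64*0/1, 0/1 + 1/64*1/8) = [0/1, 1/512)
  'f': [0/1 + 1/64*1/8, 0/1 + 1/64*7/8) = [1/512, 7/512)
  'a': [0/1 + 1/64*7/8, 0/1 + 1/64*1/1) = [7/512, 1/64) <- contains code 15/1024
  emit 'a', narrow to [7/512, 1/64)

Answer: symbol=b low=0/1 high=1/8
symbol=b low=0/1 high=1/64
symbol=a low=7/512 high=1/64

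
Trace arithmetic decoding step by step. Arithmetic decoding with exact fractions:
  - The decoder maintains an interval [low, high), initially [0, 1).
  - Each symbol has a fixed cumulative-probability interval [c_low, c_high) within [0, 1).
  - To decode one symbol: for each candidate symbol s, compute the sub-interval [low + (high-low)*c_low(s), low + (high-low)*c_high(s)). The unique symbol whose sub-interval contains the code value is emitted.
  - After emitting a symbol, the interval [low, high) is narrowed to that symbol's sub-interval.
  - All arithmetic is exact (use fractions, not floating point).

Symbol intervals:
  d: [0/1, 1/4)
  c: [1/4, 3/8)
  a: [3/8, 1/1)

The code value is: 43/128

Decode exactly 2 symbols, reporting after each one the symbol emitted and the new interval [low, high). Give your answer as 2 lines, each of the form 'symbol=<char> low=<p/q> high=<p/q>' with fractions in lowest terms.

Step 1: interval [0/1, 1/1), width = 1/1 - 0/1 = 1/1
  'd': [0/1 + 1/1*0/1, 0/1 + 1/1*1/4) = [0/1, 1/4)
  'c': [0/1 + 1/1*1/4, 0/1 + 1/1*3/8) = [1/4, 3/8) <- contains code 43/128
  'a': [0/1 + 1/1*3/8, 0/1 + 1/1*1/1) = [3/8, 1/1)
  emit 'c', narrow to [1/4, 3/8)
Step 2: interval [1/4, 3/8), width = 3/8 - 1/4 = 1/8
  'd': [1/4 + 1/8*0/1, 1/4 + 1/8*1/4) = [1/4, 9/32)
  'c': [1/4 + 1/8*1/4, 1/4 + 1/8*3/8) = [9/32, 19/64)
  'a': [1/4 + 1/8*3/8, 1/4 + 1/8*1/1) = [19/64, 3/8) <- contains code 43/128
  emit 'a', narrow to [19/64, 3/8)

Answer: symbol=c low=1/4 high=3/8
symbol=a low=19/64 high=3/8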